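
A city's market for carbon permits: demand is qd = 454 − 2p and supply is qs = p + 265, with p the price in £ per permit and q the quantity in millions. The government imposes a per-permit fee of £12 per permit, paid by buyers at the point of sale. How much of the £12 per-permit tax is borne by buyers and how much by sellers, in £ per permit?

Buyers bear £4 per permit; sellers bear £8 per permit.

Before the tax: set 454 − 2p = p + 265 → p* = £63, q* = 328.
With the tax collected from buyers, demand (in seller-price terms) shifts: qd = 454 − 2(p + 12).
Solving gives q = 320 with buyers paying £67 and sellers receiving £55 (the £12 wedge).
Burden on buyers: £4; on sellers: £8. (They sum to £12.)
The less price-elastic side of the market bears the larger share of a per-unit tax.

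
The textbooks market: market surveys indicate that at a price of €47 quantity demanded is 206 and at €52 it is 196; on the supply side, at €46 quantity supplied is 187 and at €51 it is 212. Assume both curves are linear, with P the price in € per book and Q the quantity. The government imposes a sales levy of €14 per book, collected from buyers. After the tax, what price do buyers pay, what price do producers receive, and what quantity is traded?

Buyers pay €59; producers receive €45; quantity = 182.

Demand slope: (196 − 206)/(52 − 47) = -2, so Qd = 300 − 2P.
Supply slope: (212 − 187)/(51 − 46) = 5, so Qs = 5P − 43.
Before the tax: set 300 − 2P = 5P − 43 → P* = €49, Q* = 202.
With the tax collected from buyers, demand (in seller-price terms) shifts: Qd = 300 − 2(P + 14).
Solving gives Q = 182 with buyers paying €59 and producers receiving €45 (the €14 wedge).
The less price-elastic side of the market bears the larger share of a per-unit tax.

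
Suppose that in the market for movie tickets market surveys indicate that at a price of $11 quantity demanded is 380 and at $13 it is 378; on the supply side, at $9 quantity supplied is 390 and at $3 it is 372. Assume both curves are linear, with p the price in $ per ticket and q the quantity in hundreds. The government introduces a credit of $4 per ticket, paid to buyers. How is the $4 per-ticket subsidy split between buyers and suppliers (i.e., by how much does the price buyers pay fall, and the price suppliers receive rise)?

Buyers gain $3 per ticket; suppliers gain $1 per ticket.

Demand slope: (378 − 380)/(13 − 11) = -1, so qd = 391 − p.
Supply slope: (372 − 390)/(3 − 9) = 3, so qs = 3p + 363.
Before the subsidy: set 391 − p = 3p + 363 → p* = $7, q* = 384.
With a per-unit subsidy paid to buyers, each effectively pays p − 4, so demand becomes qd = 391 − (p − 4).
Solving gives q = 387 with buyers paying $4 and suppliers receiving $8 (the $4 wedge).
Gain to buyers: $3; to suppliers: $1. (They sum to $4.)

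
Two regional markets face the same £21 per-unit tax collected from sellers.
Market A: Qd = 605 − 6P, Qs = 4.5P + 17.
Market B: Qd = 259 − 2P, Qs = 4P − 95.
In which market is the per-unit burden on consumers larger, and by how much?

Market A: pre-tax P* = £56, Q* = 269; post-tax Q = 215; per-unit burden on consumers = £9.
Market B: pre-tax P* = £59, Q* = 141; post-tax Q = 113; per-unit burden on consumers = £14.
Difference: £9 vs £14 → market B is larger by £5.

Market B, by £5.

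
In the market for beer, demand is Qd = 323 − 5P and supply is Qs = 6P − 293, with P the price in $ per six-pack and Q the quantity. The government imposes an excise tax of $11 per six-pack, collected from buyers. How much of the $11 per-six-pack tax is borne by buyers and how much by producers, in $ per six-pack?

Before the tax: set 323 − 5P = 6P − 293 → P* = $56, Q* = 43.
With the tax collected from buyers, demand (in seller-price terms) shifts: Qd = 323 − 5(P + 11).
New equilibrium: buyers pay $62, producers receive $51, Q = 13. (Wedge: Pb − Ps = 11.)
Burden on buyers: $6; on producers: $5. (They sum to $11.)
The less price-elastic side of the market bears the larger share of a per-unit tax.

Buyers bear $6 per six-pack; producers bear $5 per six-pack.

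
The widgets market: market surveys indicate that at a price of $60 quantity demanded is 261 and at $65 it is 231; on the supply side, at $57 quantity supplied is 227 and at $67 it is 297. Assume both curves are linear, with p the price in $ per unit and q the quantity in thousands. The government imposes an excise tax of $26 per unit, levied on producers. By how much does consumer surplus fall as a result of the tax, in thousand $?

Demand slope: (231 − 261)/(65 − 60) = -6, so qd = 621 − 6p.
Supply slope: (297 − 227)/(67 − 57) = 7, so qs = 7p − 172.
Without the tax, 621 − 6p = 7p − 172 gives 13p = 793, so p* = $61 and q* = 255.
With the tax collected from producers, supply shifts: qs = 7(p − 26) − 172.
Solving gives q = 171 with consumers paying $75 and producers receiving $49 (the $26 wedge).
ΔCS is the trapezoid between Q = 171 and Q = 255 of height $14: ½ · (255 + 171) · 14 = $2982.

Consumer surplus falls by $2982 thousand.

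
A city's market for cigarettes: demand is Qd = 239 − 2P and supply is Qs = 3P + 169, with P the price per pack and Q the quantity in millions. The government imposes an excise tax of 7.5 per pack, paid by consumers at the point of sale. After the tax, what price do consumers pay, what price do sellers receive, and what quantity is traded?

Before the tax: set 239 − 2P = 3P + 169 → P* = 14, Q* = 211.
With the tax collected from consumers, demand (in seller-price terms) shifts: Qd = 239 − 2(P + 7.5).
New equilibrium: consumers pay 18.5, sellers receive 11, Q = 202. (Wedge: Pb − Ps = 7.5.)

Consumers pay 18.5; sellers receive 11; quantity = 202.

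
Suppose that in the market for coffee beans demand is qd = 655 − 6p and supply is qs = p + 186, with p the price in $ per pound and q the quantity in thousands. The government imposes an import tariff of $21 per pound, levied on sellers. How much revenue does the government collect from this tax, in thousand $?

Tax revenue = $4935 thousand.

Before the tax: set 655 − 6p = p + 186 → p* = $67, q* = 253.
With the tax collected from sellers, supply shifts: qs = (p − 21) + 186.
Solving gives q = 235 with consumers paying $70 and sellers receiving $49 (the $21 wedge).
Revenue = t · Q = 21 · 235 = $4935.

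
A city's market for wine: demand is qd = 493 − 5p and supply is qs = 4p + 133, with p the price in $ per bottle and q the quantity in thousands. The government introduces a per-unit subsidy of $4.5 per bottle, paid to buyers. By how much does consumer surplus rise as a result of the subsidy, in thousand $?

Without the subsidy, 493 − 5p = 4p + 133 gives 9p = 360, so p* = $40 and q* = 293.
With a per-unit subsidy paid to buyers, each effectively pays p − 4.5, so demand becomes qd = 493 − 5(p − 4.5).
New equilibrium: buyers pay $38, sellers receive $42.5, q = 303. (Wedge: pb − ps = −4.5.)
ΔCS is the trapezoid between Q = 303 and Q = 293 of height $2: ½ · (293 + 303) · 2 = $596.

Consumer surplus rises by $596 thousand.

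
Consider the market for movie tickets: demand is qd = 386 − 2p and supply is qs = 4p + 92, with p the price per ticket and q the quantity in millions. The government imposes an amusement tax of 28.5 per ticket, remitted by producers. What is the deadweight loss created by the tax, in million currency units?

Deadweight loss = 541.5 million.

Before the tax: set 386 − 2p = 4p + 92 → p* = 49, q* = 288.
With the tax collected from producers, supply shifts: qs = 4(p − 28.5) + 92.
New equilibrium: consumers pay 68, producers receive 39.5, q = 250. (Wedge: pb − ps = 28.5.)
Quantity falls by |ΔQ| = |288 − 250| = 38.
DWL = ½ · t · |ΔQ| = ½ · 28.5 · 38 = 541.5.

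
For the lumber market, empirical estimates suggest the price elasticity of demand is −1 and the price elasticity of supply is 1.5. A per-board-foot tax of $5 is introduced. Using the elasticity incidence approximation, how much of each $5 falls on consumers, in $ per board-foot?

Consumers bear ≈ $3 per board-foot.

Incidence ratio: consumers' share ≈ εs / (εs + |εd|) = 1.5 / (1.5 + 1) = 0.6.
So consumers bear ≈ 0.6 × $5 = $3; producers bear $2.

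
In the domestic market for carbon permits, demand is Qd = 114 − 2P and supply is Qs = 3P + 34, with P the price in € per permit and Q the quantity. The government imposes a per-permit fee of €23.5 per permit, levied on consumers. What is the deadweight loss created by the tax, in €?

Without the tax, 114 − 2P = 3P + 34 gives 5P = 80, so P* = €16 and Q* = 82.
With the tax collected from consumers, demand (in seller-price terms) shifts: Qd = 114 − 2(P + 23.5).
New equilibrium: consumers pay €30.1, suppliers receive €6.6, Q = 53.8. (Wedge: Pb − Ps = 23.5.)
Quantity falls by |ΔQ| = |82 − 53.8| = 28.2.
DWL = ½ · t · |ΔQ| = ½ · 23.5 · 28.2 = €331.35.

Deadweight loss = €331.35.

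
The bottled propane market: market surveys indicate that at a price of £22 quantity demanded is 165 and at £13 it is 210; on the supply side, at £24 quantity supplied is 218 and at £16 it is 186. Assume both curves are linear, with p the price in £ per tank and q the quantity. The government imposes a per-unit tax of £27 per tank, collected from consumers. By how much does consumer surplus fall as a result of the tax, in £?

Demand slope: (210 − 165)/(13 − 22) = -5, so qd = 275 − 5p.
Supply slope: (186 − 218)/(16 − 24) = 4, so qs = 4p + 122.
Without the tax, 275 − 5p = 4p + 122 gives 9p = 153, so p* = £17 and q* = 190.
With the tax collected from consumers, demand (in seller-price terms) shifts: qd = 275 − 5(p + 27).
New equilibrium: consumers pay £29, sellers receive £2, q = 130. (Wedge: pb − ps = 27.)
ΔCS is the trapezoid between Q = 130 and Q = 190 of height £12: ½ · (190 + 130) · 12 = £1920.

Consumer surplus falls by £1920.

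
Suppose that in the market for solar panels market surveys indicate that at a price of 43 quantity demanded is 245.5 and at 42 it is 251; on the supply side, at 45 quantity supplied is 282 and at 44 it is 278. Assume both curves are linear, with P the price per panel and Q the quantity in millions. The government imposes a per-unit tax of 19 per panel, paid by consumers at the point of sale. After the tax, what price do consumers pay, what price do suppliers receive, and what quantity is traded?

Consumers pay 48; suppliers receive 29; quantity = 218.

Demand slope: (251 − 245.5)/(42 − 43) = -5.5, so Qd = 482 − 5.5P.
Supply slope: (278 − 282)/(44 − 45) = 4, so Qs = 4P + 102.
Without the tax, 482 − 5.5P = 4P + 102 gives 9.5P = 380, so P* = 40 and Q* = 262.
With the tax collected from consumers, demand (in seller-price terms) shifts: Qd = 482 − 5.5(P + 19).
New equilibrium: consumers pay 48, suppliers receive 29, Q = 218. (Wedge: Pb − Ps = 19.)
The less price-elastic side of the market bears the larger share of a per-unit tax.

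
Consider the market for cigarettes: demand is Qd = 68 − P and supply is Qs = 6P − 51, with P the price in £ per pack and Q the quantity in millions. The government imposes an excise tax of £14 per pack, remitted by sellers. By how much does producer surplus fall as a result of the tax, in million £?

Producer surplus falls by £90 million.

Without the tax, 68 − P = 6P − 51 gives 7P = 119, so P* = £17 and Q* = 51.
With the tax collected from sellers, supply shifts: Qs = 6(P − 14) − 51.
New equilibrium: buyers pay £29, sellers receive £15, Q = 39. (Wedge: Pb − Ps = 14.)
ΔPS is the trapezoid between Q = 39 and Q = 51 of height £2: ½ · (51 + 39) · 2 = £90.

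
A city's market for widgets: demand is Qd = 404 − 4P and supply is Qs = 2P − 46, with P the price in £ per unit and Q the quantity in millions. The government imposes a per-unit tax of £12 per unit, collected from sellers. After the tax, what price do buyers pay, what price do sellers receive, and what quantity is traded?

Without the tax, 404 − 4P = 2P − 46 gives 6P = 450, so P* = £75 and Q* = 104.
With the tax collected from sellers, supply shifts: Qs = 2(P − 12) − 46.
New equilibrium: buyers pay £79, sellers receive £67, Q = 88. (Wedge: Pb − Ps = 12.)
The less price-elastic side of the market bears the larger share of a per-unit tax.

Buyers pay £79; sellers receive £67; quantity = 88.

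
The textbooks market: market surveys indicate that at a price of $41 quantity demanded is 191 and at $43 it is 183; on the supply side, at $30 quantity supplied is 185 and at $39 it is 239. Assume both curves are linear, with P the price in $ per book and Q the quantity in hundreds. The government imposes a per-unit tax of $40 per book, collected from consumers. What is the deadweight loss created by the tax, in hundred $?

Demand slope: (183 − 191)/(43 − 41) = -4, so Qd = 355 − 4P.
Supply slope: (239 − 185)/(39 − 30) = 6, so Qs = 6P + 5.
Without the tax, 355 − 4P = 6P + 5 gives 10P = 350, so P* = $35 and Q* = 215.
With the tax collected from consumers, demand (in seller-price terms) shifts: Qd = 355 − 4(P + 40).
New equilibrium: consumers pay $59, producers receive $19, Q = 119. (Wedge: Pb − Ps = 40.)
Quantity falls by |ΔQ| = |215 − 119| = 96.
DWL = ½ · t · |ΔQ| = ½ · 40 · 96 = $1920.

Deadweight loss = $1920 hundred.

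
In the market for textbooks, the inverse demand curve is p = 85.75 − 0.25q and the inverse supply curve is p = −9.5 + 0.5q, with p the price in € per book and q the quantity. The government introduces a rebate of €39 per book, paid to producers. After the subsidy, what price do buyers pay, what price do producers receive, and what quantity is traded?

Buyers pay €41; producers receive €80; quantity = 179.

Rewrite in direct form: qd = 343 − 4p and qs = 2p + 19.
Before the subsidy: set 343 − 4p = 2p + 19 → p* = €54, q* = 127.
With a per-unit subsidy paid to producers, each receives p + 39 per unit sold, so supply becomes qs = 2(p + 39) + 19.
Solving gives q = 179 with buyers paying €41 and producers receiving €80 (the €39 wedge).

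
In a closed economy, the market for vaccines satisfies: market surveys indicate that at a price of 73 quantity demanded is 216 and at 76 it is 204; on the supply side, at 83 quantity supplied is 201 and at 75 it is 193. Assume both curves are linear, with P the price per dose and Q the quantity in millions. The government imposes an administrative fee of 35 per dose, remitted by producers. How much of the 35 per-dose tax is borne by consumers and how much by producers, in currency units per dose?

Demand slope: (204 − 216)/(76 − 73) = -4, so Qd = 508 − 4P.
Supply slope: (193 − 201)/(75 − 83) = 1, so Qs = P + 118.
Without the tax, 508 − 4P = P + 118 gives 5P = 390, so P* = 78 and Q* = 196.
With the tax collected from producers, supply shifts: Qs = (P − 35) + 118.
Solving gives Q = 168 with consumers paying 85 and producers receiving 50 (the 35 wedge).
Burden on consumers: 7; on producers: 28. (They sum to 35.)

Consumers bear 7 per dose; producers bear 28 per dose.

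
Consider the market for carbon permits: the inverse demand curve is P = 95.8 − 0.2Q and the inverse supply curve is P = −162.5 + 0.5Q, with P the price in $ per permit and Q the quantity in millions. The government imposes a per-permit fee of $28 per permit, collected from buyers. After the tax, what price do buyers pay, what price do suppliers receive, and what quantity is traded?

Inverting to Q(P) form: Qd = 479 − 5P; Qs = 2P + 325.
Before the tax: set 479 − 5P = 2P + 325 → P* = $22, Q* = 369.
With the tax collected from buyers, demand (in seller-price terms) shifts: Qd = 479 − 5(P + 28).
Solving gives Q = 329 with buyers paying $30 and suppliers receiving $2 (the $28 wedge).
The less price-elastic side of the market bears the larger share of a per-unit tax.

Buyers pay $30; suppliers receive $2; quantity = 329.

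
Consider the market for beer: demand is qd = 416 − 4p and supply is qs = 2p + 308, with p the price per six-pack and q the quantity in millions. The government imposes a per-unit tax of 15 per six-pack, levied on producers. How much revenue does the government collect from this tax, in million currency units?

Before the tax: set 416 − 4p = 2p + 308 → p* = 18, q* = 344.
With the tax collected from producers, supply shifts: qs = 2(p − 15) + 308.
Solving gives q = 324 with buyers paying 23 and producers receiving 8 (the 15 wedge).
Revenue = t · Q = 15 · 324 = 4860.

Tax revenue = 4860 million.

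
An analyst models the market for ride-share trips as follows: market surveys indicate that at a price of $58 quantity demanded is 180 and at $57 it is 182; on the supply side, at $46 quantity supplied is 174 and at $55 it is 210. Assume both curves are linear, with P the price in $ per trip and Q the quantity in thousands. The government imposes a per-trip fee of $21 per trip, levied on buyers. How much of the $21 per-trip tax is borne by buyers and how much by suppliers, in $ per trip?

Demand slope: (182 − 180)/(57 − 58) = -2, so Qd = 296 − 2P.
Supply slope: (210 − 174)/(55 − 46) = 4, so Qs = 4P − 10.
Before the tax: set 296 − 2P = 4P − 10 → P* = $51, Q* = 194.
With the tax collected from buyers, demand (in seller-price terms) shifts: Qd = 296 − 2(P + 21).
Solving gives Q = 166 with buyers paying $65 and suppliers receiving $44 (the $21 wedge).
Burden on buyers: $14; on suppliers: $7. (They sum to $21.)

Buyers bear $14 per trip; suppliers bear $7 per trip.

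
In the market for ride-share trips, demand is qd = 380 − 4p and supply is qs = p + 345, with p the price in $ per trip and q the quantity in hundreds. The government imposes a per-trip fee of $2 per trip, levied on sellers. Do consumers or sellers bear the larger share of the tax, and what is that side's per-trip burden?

Without the tax, 380 − 4p = p + 345 gives 5p = 35, so p* = $7 and q* = 352.
With the tax collected from sellers, supply shifts: qs = (p − 2) + 345.
Solving gives q = 350.4 with consumers paying $7.4 and sellers receiving $5.4 (the $2 wedge).
Per-trip burden: consumers $0.4, sellers $1.6.
Sellers take the larger share because supply is less price-elastic here (demand slope 4 vs supply slope 1).

Sellers bear the larger share: $1.6 per trip.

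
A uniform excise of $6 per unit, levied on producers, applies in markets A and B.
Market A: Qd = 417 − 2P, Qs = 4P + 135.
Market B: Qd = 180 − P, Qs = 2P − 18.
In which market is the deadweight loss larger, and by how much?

Market A, by $12.

Market A: pre-tax P* = $47, Q* = 323; post-tax Q = 315; deadweight loss = $24.
Market B: pre-tax P* = $66, Q* = 114; post-tax Q = 110; deadweight loss = $12.
Difference: $24 vs $12 → market A is larger by $12.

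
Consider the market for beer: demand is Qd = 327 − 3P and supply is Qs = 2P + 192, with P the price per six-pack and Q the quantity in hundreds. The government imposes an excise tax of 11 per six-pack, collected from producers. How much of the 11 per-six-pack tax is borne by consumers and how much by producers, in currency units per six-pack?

Consumers bear 4.4 per six-pack; producers bear 6.6 per six-pack.

Without the tax, 327 − 3P = 2P + 192 gives 5P = 135, so P* = 27 and Q* = 246.
With the tax collected from producers, supply shifts: Qs = 2(P − 11) + 192.
Solving gives Q = 232.8 with consumers paying 31.4 and producers receiving 20.4 (the 11 wedge).
Burden on consumers: 4.4; on producers: 6.6. (They sum to 11.)
The less price-elastic side of the market bears the larger share of a per-unit tax.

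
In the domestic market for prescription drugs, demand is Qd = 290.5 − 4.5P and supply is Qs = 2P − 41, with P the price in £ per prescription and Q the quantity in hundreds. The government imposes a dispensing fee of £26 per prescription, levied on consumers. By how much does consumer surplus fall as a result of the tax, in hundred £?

Before the tax: set 290.5 − 4.5P = 2P − 41 → P* = £51, Q* = 61.
With the tax collected from consumers, demand (in seller-price terms) shifts: Qd = 290.5 − 4.5(P + 26).
New equilibrium: consumers pay £59, suppliers receive £33, Q = 25. (Wedge: Pb − Ps = 26.)
ΔCS is the trapezoid between Q = 25 and Q = 61 of height £8: ½ · (61 + 25) · 8 = £344.

Consumer surplus falls by £344 hundred.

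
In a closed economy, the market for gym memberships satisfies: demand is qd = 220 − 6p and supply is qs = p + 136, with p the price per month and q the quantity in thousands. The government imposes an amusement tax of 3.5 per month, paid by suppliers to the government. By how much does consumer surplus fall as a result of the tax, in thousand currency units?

Before the tax: set 220 − 6p = p + 136 → p* = 12, q* = 148.
With the tax collected from suppliers, supply shifts: qs = (p − 3.5) + 136.
Solving gives q = 145 with buyers paying 12.5 and suppliers receiving 9 (the 3.5 wedge).
ΔCS is the trapezoid between Q = 145 and Q = 148 of height 0.5: ½ · (148 + 145) · 0.5 = 73.25.

Consumer surplus falls by 73.25 thousand.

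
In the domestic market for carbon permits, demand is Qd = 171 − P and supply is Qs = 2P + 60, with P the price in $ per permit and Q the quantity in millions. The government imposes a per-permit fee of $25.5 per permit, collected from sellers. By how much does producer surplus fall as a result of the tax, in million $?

Before the tax: set 171 − P = 2P + 60 → P* = $37, Q* = 134.
With the tax collected from sellers, supply shifts: Qs = 2(P − 25.5) + 60.
Solving gives Q = 117 with buyers paying $54 and sellers receiving $28.5 (the $25.5 wedge).
ΔPS is the trapezoid between Q = 117 and Q = 134 of height $8.5: ½ · (134 + 117) · 8.5 = $1066.75.

Producer surplus falls by $1066.75 million.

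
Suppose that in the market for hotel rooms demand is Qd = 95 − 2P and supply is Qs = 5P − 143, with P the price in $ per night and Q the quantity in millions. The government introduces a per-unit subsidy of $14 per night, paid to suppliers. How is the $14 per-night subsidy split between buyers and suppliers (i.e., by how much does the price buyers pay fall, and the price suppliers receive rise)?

Buyers gain $10 per night; suppliers gain $4 per night.

Without the subsidy, 95 − 2P = 5P − 143 gives 7P = 238, so P* = $34 and Q* = 27.
With a per-unit subsidy paid to suppliers, each receives P + 14 per unit sold, so supply becomes Qs = 5(P + 14) − 143.
Solving gives Q = 47 with buyers paying $24 and suppliers receiving $38 (the $14 wedge).
Gain to buyers: $10; to suppliers: $4. (They sum to $14.)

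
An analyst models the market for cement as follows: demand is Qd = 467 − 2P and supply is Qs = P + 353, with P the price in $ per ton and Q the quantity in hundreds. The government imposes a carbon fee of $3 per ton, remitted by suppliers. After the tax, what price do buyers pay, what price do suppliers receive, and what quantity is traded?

Buyers pay $39; suppliers receive $36; quantity = 389.

Before the tax: set 467 − 2P = P + 353 → P* = $38, Q* = 391.
With the tax collected from suppliers, supply shifts: Qs = (P − 3) + 353.
Solving gives Q = 389 with buyers paying $39 and suppliers receiving $36 (the $3 wedge).
The less price-elastic side of the market bears the larger share of a per-unit tax.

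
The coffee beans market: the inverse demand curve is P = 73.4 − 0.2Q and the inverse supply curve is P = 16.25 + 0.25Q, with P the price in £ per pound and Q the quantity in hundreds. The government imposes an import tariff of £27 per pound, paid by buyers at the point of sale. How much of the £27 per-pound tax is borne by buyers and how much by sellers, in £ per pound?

Inverting to Q(P) form: Qd = 367 − 5P; Qs = 4P − 65.
Without the tax, 367 − 5P = 4P − 65 gives 9P = 432, so P* = £48 and Q* = 127.
With the tax collected from buyers, demand (in seller-price terms) shifts: Qd = 367 − 5(P + 27).
Solving gives Q = 67 with buyers paying £60 and sellers receiving £33 (the £27 wedge).
Burden on buyers: £12; on sellers: £15. (They sum to £27.)

Buyers bear £12 per pound; sellers bear £15 per pound.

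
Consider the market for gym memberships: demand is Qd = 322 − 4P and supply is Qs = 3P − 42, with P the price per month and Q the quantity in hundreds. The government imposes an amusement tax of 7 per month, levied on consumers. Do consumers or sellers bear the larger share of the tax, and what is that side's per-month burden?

Sellers bear the larger share: 4 per month.

Before the tax: set 322 − 4P = 3P − 42 → P* = 52, Q* = 114.
With the tax collected from consumers, demand (in seller-price terms) shifts: Qd = 322 − 4(P + 7).
Solving gives Q = 102 with consumers paying 55 and sellers receiving 48 (the 7 wedge).
Per-month burden: consumers 3, sellers 4.
Sellers take the larger share because supply is less price-elastic here (demand slope 4 vs supply slope 3).
The less price-elastic side of the market bears the larger share of a per-unit tax.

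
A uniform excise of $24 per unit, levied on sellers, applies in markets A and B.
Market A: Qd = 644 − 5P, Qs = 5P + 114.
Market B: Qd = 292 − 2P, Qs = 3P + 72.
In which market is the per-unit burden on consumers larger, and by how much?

Market B, by $2.4.

Market A: pre-tax P* = $53, Q* = 379; post-tax Q = 319; per-unit burden on consumers = $12.
Market B: pre-tax P* = $44, Q* = 204; post-tax Q = 175.2; per-unit burden on consumers = $14.4.
Difference: $12 vs $14.4 → market B is larger by $2.4.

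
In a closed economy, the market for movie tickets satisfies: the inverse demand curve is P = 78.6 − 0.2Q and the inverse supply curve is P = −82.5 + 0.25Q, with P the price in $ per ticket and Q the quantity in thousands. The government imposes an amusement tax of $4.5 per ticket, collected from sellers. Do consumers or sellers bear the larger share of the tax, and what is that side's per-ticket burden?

Sellers bear the larger share: $2.5 per ticket.

Inverting to Q(P) form: Qd = 393 − 5P; Qs = 4P + 330.
Before the tax: set 393 − 5P = 4P + 330 → P* = $7, Q* = 358.
With the tax collected from sellers, supply shifts: Qs = 4(P − 4.5) + 330.
Solving gives Q = 348 with consumers paying $9 and sellers receiving $4.5 (the $4.5 wedge).
Per-ticket burden: consumers $2, sellers $2.5.
Sellers take the larger share because supply is less price-elastic here (demand slope 5 vs supply slope 4).
The less price-elastic side of the market bears the larger share of a per-unit tax.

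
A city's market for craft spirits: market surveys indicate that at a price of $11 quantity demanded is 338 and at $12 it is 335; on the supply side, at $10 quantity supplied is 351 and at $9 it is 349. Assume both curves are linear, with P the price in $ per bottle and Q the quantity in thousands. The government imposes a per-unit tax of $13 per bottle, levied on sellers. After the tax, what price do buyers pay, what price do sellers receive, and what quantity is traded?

Demand slope: (335 − 338)/(12 − 11) = -3, so Qd = 371 − 3P.
Supply slope: (349 − 351)/(9 − 10) = 2, so Qs = 2P + 331.
Without the tax, 371 − 3P = 2P + 331 gives 5P = 40, so P* = $8 and Q* = 347.
With the tax collected from sellers, supply shifts: Qs = 2(P − 13) + 331.
Solving gives Q = 331.4 with buyers paying $13.2 and sellers receiving $0.2 (the $13 wedge).
The less price-elastic side of the market bears the larger share of a per-unit tax.

Buyers pay $13.2; sellers receive $0.2; quantity = 331.4.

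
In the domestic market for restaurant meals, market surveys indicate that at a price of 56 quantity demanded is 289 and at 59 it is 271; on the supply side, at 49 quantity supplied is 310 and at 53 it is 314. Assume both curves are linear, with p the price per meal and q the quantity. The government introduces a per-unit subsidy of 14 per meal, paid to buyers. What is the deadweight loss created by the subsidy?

Deadweight loss = 84.

Demand slope: (271 − 289)/(59 − 56) = -6, so qd = 625 − 6p.
Supply slope: (314 − 310)/(53 − 49) = 1, so qs = p + 261.
Without the subsidy, 625 − 6p = p + 261 gives 7p = 364, so p* = 52 and q* = 313.
With a per-unit subsidy paid to buyers, each effectively pays p − 14, so demand becomes qd = 625 − 6(p − 14).
Solving gives q = 325 with buyers paying 50 and sellers receiving 64 (the 14 wedge).
Quantity rises by |ΔQ| = |313 − 325| = 12.
DWL = ½ · t · |ΔQ| = ½ · 14 · 12 = 84.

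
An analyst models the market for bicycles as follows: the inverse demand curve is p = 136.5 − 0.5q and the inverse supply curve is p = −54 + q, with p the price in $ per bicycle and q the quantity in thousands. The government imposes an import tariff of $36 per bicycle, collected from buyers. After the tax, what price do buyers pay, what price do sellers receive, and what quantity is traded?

Buyers pay $85; sellers receive $49; quantity = 103.

Inverting to q(p) form: qd = 273 − 2p; qs = p + 54.
Before the tax: set 273 − 2p = p + 54 → p* = $73, q* = 127.
With the tax collected from buyers, demand (in seller-price terms) shifts: qd = 273 − 2(p + 36).
New equilibrium: buyers pay $85, sellers receive $49, q = 103. (Wedge: pb − ps = 36.)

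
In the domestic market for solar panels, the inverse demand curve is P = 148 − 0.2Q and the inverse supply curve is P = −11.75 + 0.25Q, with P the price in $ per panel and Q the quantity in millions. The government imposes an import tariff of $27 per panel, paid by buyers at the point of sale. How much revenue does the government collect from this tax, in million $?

Tax revenue = $7965 million.

Rewrite in direct form: Qd = 740 − 5P and Qs = 4P + 47.
Without the tax, 740 − 5P = 4P + 47 gives 9P = 693, so P* = $77 and Q* = 355.
With the tax collected from buyers, demand (in seller-price terms) shifts: Qd = 740 − 5(P + 27).
New equilibrium: buyers pay $89, producers receive $62, Q = 295. (Wedge: Pb − Ps = 27.)
Revenue = t · Q = 27 · 295 = $7965.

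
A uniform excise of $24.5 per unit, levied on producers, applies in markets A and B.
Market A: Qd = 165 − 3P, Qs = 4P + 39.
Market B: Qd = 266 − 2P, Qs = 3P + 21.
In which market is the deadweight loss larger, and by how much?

Market A, by $154.35.

Market A: pre-tax P* = $18, Q* = 111; post-tax Q = 69; deadweight loss = $514.5.
Market B: pre-tax P* = $49, Q* = 168; post-tax Q = 138.6; deadweight loss = $360.15.
Difference: $514.5 vs $360.15 → market A is larger by $154.35.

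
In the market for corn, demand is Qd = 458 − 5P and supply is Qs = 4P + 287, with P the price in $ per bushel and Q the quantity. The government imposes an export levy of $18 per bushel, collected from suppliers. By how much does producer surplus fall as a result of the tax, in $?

Producer surplus falls by $3430.

Without the tax, 458 − 5P = 4P + 287 gives 9P = 171, so P* = $19 and Q* = 363.
With the tax collected from suppliers, supply shifts: Qs = 4(P − 18) + 287.
Solving gives Q = 323 with consumers paying $27 and suppliers receiving $9 (the $18 wedge).
ΔPS is the trapezoid between Q = 323 and Q = 363 of height $10: ½ · (363 + 323) · 10 = $3430.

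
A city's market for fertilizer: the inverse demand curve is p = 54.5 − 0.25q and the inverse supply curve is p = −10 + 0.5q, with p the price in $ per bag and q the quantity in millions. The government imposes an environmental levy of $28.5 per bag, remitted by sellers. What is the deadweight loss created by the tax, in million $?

Deadweight loss = $541.5 million.

Inverting to q(p) form: qd = 218 − 4p; qs = 2p + 20.
Before the tax: set 218 − 4p = 2p + 20 → p* = $33, q* = 86.
With the tax collected from sellers, supply shifts: qs = 2(p − 28.5) + 20.
New equilibrium: buyers pay $42.5, sellers receive $14, q = 48. (Wedge: pb − ps = 28.5.)
Quantity falls by |ΔQ| = |86 − 48| = 38.
DWL = ½ · t · |ΔQ| = ½ · 28.5 · 38 = $541.5.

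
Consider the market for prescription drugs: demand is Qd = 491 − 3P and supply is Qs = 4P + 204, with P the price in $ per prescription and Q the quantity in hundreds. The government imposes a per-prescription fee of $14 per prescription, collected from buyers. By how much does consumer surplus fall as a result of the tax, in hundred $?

Consumer surplus falls by $2848 hundred.

Before the tax: set 491 − 3P = 4P + 204 → P* = $41, Q* = 368.
With the tax collected from buyers, demand (in seller-price terms) shifts: Qd = 491 − 3(P + 14).
New equilibrium: buyers pay $49, producers receive $35, Q = 344. (Wedge: Pb − Ps = 14.)
ΔCS is the trapezoid between Q = 344 and Q = 368 of height $8: ½ · (368 + 344) · 8 = $2848.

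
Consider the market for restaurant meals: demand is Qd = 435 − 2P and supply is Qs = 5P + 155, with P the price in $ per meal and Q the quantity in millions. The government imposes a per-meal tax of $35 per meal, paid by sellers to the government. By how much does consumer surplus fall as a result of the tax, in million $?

Before the tax: set 435 − 2P = 5P + 155 → P* = $40, Q* = 355.
With the tax collected from sellers, supply shifts: Qs = 5(P − 35) + 155.
New equilibrium: buyers pay $65, sellers receive $30, Q = 305. (Wedge: Pb − Ps = 35.)
ΔCS is the trapezoid between Q = 305 and Q = 355 of height $25: ½ · (355 + 305) · 25 = $8250.

Consumer surplus falls by $8250 million.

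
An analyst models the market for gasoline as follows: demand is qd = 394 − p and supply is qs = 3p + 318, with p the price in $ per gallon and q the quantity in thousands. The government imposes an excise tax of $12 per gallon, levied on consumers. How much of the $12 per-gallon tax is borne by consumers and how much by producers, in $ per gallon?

Consumers bear $9 per gallon; producers bear $3 per gallon.

Before the tax: set 394 − p = 3p + 318 → p* = $19, q* = 375.
With the tax collected from consumers, demand (in seller-price terms) shifts: qd = 394 − (p + 12).
Solving gives q = 366 with consumers paying $28 and producers receiving $16 (the $12 wedge).
Burden on consumers: $9; on producers: $3. (They sum to $12.)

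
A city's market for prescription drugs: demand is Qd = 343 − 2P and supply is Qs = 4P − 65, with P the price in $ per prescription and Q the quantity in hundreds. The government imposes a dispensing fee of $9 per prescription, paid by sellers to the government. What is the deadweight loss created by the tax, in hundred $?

Deadweight loss = $54 hundred.

Without the tax, 343 − 2P = 4P − 65 gives 6P = 408, so P* = $68 and Q* = 207.
With the tax collected from sellers, supply shifts: Qs = 4(P − 9) − 65.
New equilibrium: buyers pay $74, sellers receive $65, Q = 195. (Wedge: Pb − Ps = 9.)
Quantity falls by |ΔQ| = |207 − 195| = 12.
DWL = ½ · t · |ΔQ| = ½ · 9 · 12 = $54.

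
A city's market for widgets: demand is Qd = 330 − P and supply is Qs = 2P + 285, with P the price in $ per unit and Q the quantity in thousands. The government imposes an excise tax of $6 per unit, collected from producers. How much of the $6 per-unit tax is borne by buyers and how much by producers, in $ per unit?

Buyers bear $4 per unit; producers bear $2 per unit.

Before the tax: set 330 − P = 2P + 285 → P* = $15, Q* = 315.
With the tax collected from producers, supply shifts: Qs = 2(P − 6) + 285.
New equilibrium: buyers pay $19, producers receive $13, Q = 311. (Wedge: Pb − Ps = 6.)
Burden on buyers: $4; on producers: $2. (They sum to $6.)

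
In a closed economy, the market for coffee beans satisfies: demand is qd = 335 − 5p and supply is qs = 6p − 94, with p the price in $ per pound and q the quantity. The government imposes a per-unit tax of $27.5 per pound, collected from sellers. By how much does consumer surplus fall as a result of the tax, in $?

Consumer surplus falls by $1537.5.

Without the tax, 335 − 5p = 6p − 94 gives 11p = 429, so p* = $39 and q* = 140.
With the tax collected from sellers, supply shifts: qs = 6(p − 27.5) − 94.
Solving gives q = 65 with buyers paying $54 and sellers receiving $26.5 (the $27.5 wedge).
ΔCS is the trapezoid between Q = 65 and Q = 140 of height $15: ½ · (140 + 65) · 15 = $1537.5.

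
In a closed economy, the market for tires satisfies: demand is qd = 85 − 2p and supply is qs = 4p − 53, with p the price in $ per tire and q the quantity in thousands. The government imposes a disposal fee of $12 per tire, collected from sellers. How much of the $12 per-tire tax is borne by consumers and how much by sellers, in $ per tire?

Without the tax, 85 − 2p = 4p − 53 gives 6p = 138, so p* = $23 and q* = 39.
With the tax collected from sellers, supply shifts: qs = 4(p − 12) − 53.
New equilibrium: consumers pay $31, sellers receive $19, q = 23. (Wedge: pb − ps = 12.)
Burden on consumers: $8; on sellers: $4. (They sum to $12.)

Consumers bear $8 per tire; sellers bear $4 per tire.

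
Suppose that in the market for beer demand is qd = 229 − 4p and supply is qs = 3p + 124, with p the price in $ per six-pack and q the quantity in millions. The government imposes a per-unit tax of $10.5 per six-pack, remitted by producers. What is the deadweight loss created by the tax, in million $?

Before the tax: set 229 − 4p = 3p + 124 → p* = $15, q* = 169.
With the tax collected from producers, supply shifts: qs = 3(p − 10.5) + 124.
New equilibrium: consumers pay $19.5, producers receive $9, q = 151. (Wedge: pb − ps = 10.5.)
Quantity falls by |ΔQ| = |169 − 151| = 18.
DWL = ½ · t · |ΔQ| = ½ · 10.5 · 18 = $94.5.

Deadweight loss = $94.5 million.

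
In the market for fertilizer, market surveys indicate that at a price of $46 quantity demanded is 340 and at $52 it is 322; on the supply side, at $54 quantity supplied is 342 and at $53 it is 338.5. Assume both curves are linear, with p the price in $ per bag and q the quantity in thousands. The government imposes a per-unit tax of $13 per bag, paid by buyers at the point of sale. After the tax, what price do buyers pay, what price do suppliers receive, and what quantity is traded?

Buyers pay $57; suppliers receive $44; quantity = 307.

Demand slope: (322 − 340)/(52 − 46) = -3, so qd = 478 − 3p.
Supply slope: (338.5 − 342)/(53 − 54) = 3.5, so qs = 3.5p + 153.
Before the tax: set 478 − 3p = 3.5p + 153 → p* = $50, q* = 328.
With the tax collected from buyers, demand (in seller-price terms) shifts: qd = 478 − 3(p + 13).
Solving gives q = 307 with buyers paying $57 and suppliers receiving $44 (the $13 wedge).
The less price-elastic side of the market bears the larger share of a per-unit tax.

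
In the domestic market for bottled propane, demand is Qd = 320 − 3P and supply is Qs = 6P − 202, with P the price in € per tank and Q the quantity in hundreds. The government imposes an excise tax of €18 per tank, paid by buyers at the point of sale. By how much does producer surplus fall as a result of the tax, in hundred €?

Producer surplus falls by €768 hundred.

Before the tax: set 320 − 3P = 6P − 202 → P* = €58, Q* = 146.
With the tax collected from buyers, demand (in seller-price terms) shifts: Qd = 320 − 3(P + 18).
Solving gives Q = 110 with buyers paying €70 and producers receiving €52 (the €18 wedge).
ΔPS is the trapezoid between Q = 110 and Q = 146 of height €6: ½ · (146 + 110) · 6 = €768.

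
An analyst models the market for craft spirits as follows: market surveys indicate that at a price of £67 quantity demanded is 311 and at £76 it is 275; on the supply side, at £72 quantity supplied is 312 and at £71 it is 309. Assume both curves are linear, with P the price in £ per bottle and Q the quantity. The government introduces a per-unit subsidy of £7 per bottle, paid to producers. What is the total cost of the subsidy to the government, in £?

Demand slope: (275 − 311)/(76 − 67) = -4, so Qd = 579 − 4P.
Supply slope: (309 − 312)/(71 − 72) = 3, so Qs = 3P + 96.
Before the subsidy: set 579 − 4P = 3P + 96 → P* = £69, Q* = 303.
With a per-unit subsidy paid to producers, each receives P + 7 per unit sold, so supply becomes Qs = 3(P + 7) + 96.
New equilibrium: consumers pay £66, producers receive £73, Q = 315. (Wedge: Pb − Ps = −7.)
Outlay = t · Q = 7 · 315 = £2205.

Government outlay = £2205.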